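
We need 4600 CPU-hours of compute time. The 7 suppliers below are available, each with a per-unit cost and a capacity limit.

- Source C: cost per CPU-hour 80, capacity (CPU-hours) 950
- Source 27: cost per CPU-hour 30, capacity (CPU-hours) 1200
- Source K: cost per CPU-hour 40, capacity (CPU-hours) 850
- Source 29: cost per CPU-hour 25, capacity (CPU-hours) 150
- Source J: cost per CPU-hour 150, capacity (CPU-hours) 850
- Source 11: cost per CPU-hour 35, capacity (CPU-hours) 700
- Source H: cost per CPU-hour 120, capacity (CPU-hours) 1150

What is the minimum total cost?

264250

Fill from the cheapest supplier first.
Take 150 from Source 29 at 25 — need 4450 more.
Source 27 (30): use full 1200 — 3250 CPU-hours to go.
Source 11 (35): use full 700 — 2550 CPU-hours to go.
Source K (40): use full 850 — 1700 CPU-hours to go.
Source C (80): use full 950 — 750 CPU-hours to go.
Source H at 120: take 750 of its 1150 — requirement met.
Source J: unused.
Cost = 150×25 + 1200×30 + 700×35 + 850×40 + 950×80 + 750×120 = 264250.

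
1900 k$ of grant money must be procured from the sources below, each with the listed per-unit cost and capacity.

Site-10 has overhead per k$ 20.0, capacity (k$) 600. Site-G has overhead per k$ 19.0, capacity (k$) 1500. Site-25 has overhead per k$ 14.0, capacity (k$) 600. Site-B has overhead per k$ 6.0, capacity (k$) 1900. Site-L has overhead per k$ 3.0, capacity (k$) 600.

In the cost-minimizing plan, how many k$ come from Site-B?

Use sources in increasing cost order.
Site-L (3.0): use full 600 ; 1300 k$ to go.
Site-B at 6.0: take 1300 of its 1900 ; requirement met.
Site-25, Site-G, Site-10: unused.

1300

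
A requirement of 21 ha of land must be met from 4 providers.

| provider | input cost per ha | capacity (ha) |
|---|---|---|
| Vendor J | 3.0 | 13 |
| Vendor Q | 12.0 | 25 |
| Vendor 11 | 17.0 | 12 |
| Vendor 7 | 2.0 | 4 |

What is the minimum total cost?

Cheapest first:
Vendor 7 at 2.0: take all 4 ha → 17 still needed.
Vendor J (3.0): use full 13 → 4 ha to go.
Take 4 from Vendor Q at 12.0 to finish.
Vendor 11: unused.
Cost = 4×2.0 + 13×3.0 + 4×12.0 = 95.

95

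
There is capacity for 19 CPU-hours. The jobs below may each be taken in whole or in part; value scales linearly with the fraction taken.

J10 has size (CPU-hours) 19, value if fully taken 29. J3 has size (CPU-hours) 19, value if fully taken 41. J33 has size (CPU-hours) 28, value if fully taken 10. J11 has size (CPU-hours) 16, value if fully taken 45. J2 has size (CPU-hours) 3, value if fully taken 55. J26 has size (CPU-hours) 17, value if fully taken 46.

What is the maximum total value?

Best value per unit of size first: J2 55/3≈18.3, J11 45/16≈2.81, J26 46/17≈2.71, J3 41/19≈2.16, J10 29/19≈1.53, J33 10/28≈0.357.
All 3 CPU-hours of J2 fit (value 55) → 16 remain.
Take all of J11 (16 CPU-hours, value 45) → 0 CPU-hours left.
Total value = 100.

100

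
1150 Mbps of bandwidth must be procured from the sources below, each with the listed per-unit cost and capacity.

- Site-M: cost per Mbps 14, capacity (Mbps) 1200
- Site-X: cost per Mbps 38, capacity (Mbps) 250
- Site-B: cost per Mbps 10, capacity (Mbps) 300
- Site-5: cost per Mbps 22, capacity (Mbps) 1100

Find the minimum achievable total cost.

Use sources in increasing cost order.
Site-B (10): use full 300 ; 850 Mbps to go.
Take 850 from Site-M at 14 to finish.
Site-5, Site-X: unused.
Cost = 300×10 + 850×14 = 14900.

14900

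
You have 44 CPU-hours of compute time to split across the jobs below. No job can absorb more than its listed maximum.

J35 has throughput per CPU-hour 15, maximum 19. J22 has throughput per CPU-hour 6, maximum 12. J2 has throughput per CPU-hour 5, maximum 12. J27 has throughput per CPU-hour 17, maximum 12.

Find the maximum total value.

566

Highest throughput per CPU-hour first: J27 17 > J35 15 > J22 6 > J2 5.
J27: +12 to 12 (cap) → 32 left.
J35 takes 19 to reach its cap of 19 → 13 left.
Give J22 12 to hit its cap of 12 → 1 left.
Only 1 left; J2 takes them to reach 1.
Total = 15×19 + 6×12 + 5×1 + 17×12 = 566.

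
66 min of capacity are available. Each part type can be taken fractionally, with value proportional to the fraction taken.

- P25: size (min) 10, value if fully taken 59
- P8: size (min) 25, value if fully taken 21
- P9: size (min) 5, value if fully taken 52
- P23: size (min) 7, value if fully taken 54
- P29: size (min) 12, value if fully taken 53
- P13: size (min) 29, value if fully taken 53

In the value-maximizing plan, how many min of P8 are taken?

Rank by value-to-size ratio: P9 52/5≈10.4, P23 54/7≈7.71, P25 59/10≈5.9, P29 53/12≈4.42, P13 53/29≈1.83, P8 21/25≈0.84.
All 5 min of P9 fit (value 52) ; 61 remain.
P23: take in full, 7 min for value 54 ; 54 left.
Take all of P25 (10 min, value 59) ; 44 min left.
All 12 min of P29 fit (value 53) ; 32 remain.
All 29 min of P13 fit (value 53) ; 3 remain.
Only 3 min remain; take 3/25 of P8 for value 21×3/25 = 2.52.

3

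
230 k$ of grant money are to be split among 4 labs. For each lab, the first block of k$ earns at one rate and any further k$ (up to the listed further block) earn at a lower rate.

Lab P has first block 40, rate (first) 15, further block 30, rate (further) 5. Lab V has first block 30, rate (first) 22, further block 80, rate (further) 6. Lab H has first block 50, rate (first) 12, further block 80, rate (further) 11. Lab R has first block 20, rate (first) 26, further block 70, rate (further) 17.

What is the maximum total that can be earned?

Rank every tier by rate: Lab R/T1 26 > Lab V/T1 22 > Lab R/T2 17 > Lab P/T1 15 > Lab H/T1 12 > Lab H/T2 11 > Lab V/T2 6 > Lab P/T2 5.
Lab R/T1 (26): +20 ; 210 left.
Lab V/T1 (22): +30 ; 180 left.
Fill Lab R T2 block (70 at 17) ; 110 left.
Lab P T1 at 15: fill all 40 ; 70 left.
Fill Lab H T1 block (50 at 12) ; 20 left.
Lab H/T2: +20 of 80 at 11; pool empty.
Total = 26×20 + 22×30 + 17×70 + 15×40 + 12×50 + 11×20 = 3790.

3790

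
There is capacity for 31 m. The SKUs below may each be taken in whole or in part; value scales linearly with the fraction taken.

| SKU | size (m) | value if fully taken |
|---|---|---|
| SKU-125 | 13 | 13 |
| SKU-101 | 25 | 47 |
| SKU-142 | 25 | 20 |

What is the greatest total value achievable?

53

Rank by value-to-size ratio: SKU-101 47/25≈1.88, SKU-125 13/13≈1, SKU-142 20/25≈0.8.
SKU-101: take in full, 25 m for value 47 — 6 left.
Only 6 m remain; take 6/13 of SKU-125 for value 13×6/13 = 6.
Total value = 53.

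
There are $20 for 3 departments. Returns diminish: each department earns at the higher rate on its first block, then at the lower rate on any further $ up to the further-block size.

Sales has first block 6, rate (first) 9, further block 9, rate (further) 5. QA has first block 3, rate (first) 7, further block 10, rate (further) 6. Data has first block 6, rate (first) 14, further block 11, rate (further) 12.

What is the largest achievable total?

Order all 6 blocks by rate: Data/tier1 14 > Data/tier2 12 > Sales/tier1 9 > QA/tier1 7 > QA/tier2 6 > Sales/tier2 5.
Data/tier1 (14): +6 → 14 left.
Data tier2 at 12: fill all 11 → 3 left.
3 remain; put them into Sales tier1 at 9.
Total = 14×6 + 12×11 + 9×3 = 243.

243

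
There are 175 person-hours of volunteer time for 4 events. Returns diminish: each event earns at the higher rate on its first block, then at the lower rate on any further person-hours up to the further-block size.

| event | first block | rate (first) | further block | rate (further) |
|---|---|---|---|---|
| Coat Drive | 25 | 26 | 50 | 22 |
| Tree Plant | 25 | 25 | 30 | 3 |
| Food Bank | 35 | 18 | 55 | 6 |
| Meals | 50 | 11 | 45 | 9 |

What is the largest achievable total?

Treat each block as its own option and order by rate: Coat Drive/T1 26 > Tree Plant/T1 25 > Coat Drive/T2 22 > Food Bank/T1 18 > Meals/T1 11 > Meals/T2 9 > Food Bank/T2 6 > Tree Plant/T2 3.
Fill Coat Drive T1 block (25 at 26) ; 150 left.
Fill Tree Plant T1 block (25 at 25) ; 125 left.
Coat Drive T2 at 22: fill all 50 ; 75 left.
Food Bank T1 at 18: fill all 35 ; 40 left.
Meals T1 at 11: only 40 left, fill 40.
Total = 26×25 + 25×25 + 22×50 + 18×35 + 11×40 = 3445.

3445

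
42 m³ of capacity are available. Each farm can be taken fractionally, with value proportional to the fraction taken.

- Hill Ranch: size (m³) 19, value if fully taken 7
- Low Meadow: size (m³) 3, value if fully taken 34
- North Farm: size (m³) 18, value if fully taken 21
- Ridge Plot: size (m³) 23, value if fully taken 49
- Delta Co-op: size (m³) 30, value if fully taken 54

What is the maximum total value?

Sort by value density: Low Meadow 34/3≈11.3, Ridge Plot 49/23≈2.13, Delta Co-op 54/30≈1.8, North Farm 21/18≈1.17, Hill Ranch 7/19≈0.368.
Low Meadow: take in full, 3 m³ for value 34 ; 39 left.
Take all of Ridge Plot (23 m³, value 49) ; 16 m³ left.
16 m³ left: a 16/30 share of Delta Co-op gives 54×16/30 = 28.8.
Total value = 111.8.

111.8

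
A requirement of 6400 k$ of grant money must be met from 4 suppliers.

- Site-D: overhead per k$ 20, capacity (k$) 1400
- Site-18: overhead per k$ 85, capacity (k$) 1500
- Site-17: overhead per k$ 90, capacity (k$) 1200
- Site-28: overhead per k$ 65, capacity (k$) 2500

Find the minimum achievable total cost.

408000

Fill from the cheapest supplier first.
Site-D (20): use full 1400 → 5000 k$ to go.
Site-28 at 65: take all 2500 k$ → 2500 still needed.
Take 1500 from Site-18 at 85 → need 1000 more.
Site-17 (90): take the remaining 1000 → done.
Cost = 1400×20 + 2500×65 + 1500×85 + 1000×90 = 408000.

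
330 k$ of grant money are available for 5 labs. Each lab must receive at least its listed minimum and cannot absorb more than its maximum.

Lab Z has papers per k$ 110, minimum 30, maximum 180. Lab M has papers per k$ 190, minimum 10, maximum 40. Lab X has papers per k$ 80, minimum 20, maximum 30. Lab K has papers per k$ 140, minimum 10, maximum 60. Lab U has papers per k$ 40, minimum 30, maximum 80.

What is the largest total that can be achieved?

38600

Meeting every minimum uses 30+10+20+10+30 = 100 k$, leaving 230.
Order the labs by papers per k$: Lab M 190 > Lab K 140 > Lab Z 110 > Lab X 80 > Lab U 40.
Give Lab M 30 more to hit its cap of 40 → 200 left.
Give Lab K 50 more to hit its cap of 60 → 150 left.
Give Lab Z 150 more to hit its cap of 180 → 0 left.
Total = 110×180 + 190×40 + 80×20 + 140×60 + 40×30 = 38600.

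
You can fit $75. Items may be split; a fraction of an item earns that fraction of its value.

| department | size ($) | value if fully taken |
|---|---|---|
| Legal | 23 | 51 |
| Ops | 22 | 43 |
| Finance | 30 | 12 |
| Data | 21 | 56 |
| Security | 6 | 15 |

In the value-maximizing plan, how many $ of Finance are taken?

Rank by value-to-size ratio: Data 56/21≈2.67, Security 15/6≈2.5, Legal 51/23≈2.22, Ops 43/22≈1.95, Finance 12/30≈0.4.
Take all of Data (21 $, value 56) ; 54 $ left.
Security: take in full, 6 $ for value 15 ; 48 left.
Take all of Legal (23 $, value 51) ; 25 $ left.
Take all of Ops (22 $, value 43) ; 3 $ left.
Only 3 $ remain; take 3/30 of Finance for value 12×3/30 = 1.2.

3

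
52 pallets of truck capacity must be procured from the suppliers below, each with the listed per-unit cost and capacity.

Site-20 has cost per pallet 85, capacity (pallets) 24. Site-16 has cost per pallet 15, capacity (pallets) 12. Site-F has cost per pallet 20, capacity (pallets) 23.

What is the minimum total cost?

Cheapest first:
Site-16 at 15: take all 12 pallets — 40 still needed.
Site-F (20): use full 23 — 17 pallets to go.
Site-20 (85): take the remaining 17 — done.
Cost = 12×15 + 23×20 + 17×85 = 2085.

2085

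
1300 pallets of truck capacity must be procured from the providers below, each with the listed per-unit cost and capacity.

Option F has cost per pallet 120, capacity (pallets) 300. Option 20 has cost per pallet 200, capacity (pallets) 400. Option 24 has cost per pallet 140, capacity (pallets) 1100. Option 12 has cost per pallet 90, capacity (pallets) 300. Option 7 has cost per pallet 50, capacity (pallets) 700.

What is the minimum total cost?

98000

Use providers in increasing cost order.
Take 700 from Option 7 at 50 → need 600 more.
Option 12 (90): use full 300 → 300 pallets to go.
Take 300 from Option F at 120 → need 0 more.
Option 24, Option 20: unused.
Cost = 700×50 + 300×90 + 300×120 = 98000.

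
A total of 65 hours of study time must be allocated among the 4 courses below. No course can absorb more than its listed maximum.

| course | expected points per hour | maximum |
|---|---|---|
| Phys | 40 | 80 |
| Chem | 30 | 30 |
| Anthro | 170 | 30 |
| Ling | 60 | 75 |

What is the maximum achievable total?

7200

Order the courses by expected points per hour: Anthro 170 > Ling 60 > Phys 40 > Chem 30.
Give Anthro 30 to hit its cap of 30 ; 35 left.
Only 35 left; Ling takes them to reach 35.
Total = 170×30 + 60×35 = 7200.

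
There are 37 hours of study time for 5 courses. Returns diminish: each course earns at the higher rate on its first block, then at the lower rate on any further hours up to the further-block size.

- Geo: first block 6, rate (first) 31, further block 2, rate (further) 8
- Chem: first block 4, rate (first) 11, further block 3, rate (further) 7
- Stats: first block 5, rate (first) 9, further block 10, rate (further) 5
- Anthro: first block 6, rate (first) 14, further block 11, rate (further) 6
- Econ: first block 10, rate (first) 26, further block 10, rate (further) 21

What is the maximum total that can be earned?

793

Treat each block as its own option and order by rate: Geo/T1 31 > Econ/T1 26 > Econ/T2 21 > Anthro/T1 14 > Chem/T1 11 > Stats/T1 9 > Geo/T2 8 > Chem/T2 7 > Anthro/T2 6 > Stats/T2 5.
Fill Geo T1 block (6 at 31) — 31 left.
Econ T1 at 26: fill all 10 — 21 left.
Econ T2 at 21: fill all 10 — 11 left.
Anthro/T1 (14): +6 — 5 left.
Chem T1 at 11: fill all 4 — 1 left.
Stats/T1: +1 of 5 at 9; pool empty.
Total = 31×6 + 26×10 + 21×10 + 14×6 + 11×4 + 9×1 = 793.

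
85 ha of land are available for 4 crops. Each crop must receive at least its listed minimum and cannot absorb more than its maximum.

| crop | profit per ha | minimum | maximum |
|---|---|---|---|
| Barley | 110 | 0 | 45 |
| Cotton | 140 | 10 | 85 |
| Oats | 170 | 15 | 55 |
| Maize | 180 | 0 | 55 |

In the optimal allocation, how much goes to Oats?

20

Meeting every minimum uses 0+10+15+0 = 25 ha, leaving 60.
Rank by profit per ha: Maize 180 > Oats 170 > Cotton 140 > Barley 110.
Give Maize 55 more to hit its cap of 55 — 5 left.
Oats has room for 40 more but only 5 remain, so it gets 20.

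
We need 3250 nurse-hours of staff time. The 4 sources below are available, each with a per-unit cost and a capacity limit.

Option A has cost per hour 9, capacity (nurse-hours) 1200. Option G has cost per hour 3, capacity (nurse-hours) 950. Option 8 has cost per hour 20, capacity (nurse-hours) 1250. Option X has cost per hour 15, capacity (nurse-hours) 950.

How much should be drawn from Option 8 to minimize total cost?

150

Use sources in increasing cost order.
Take 950 from Option G at 3 → need 2300 more.
Option A at 9: take all 1200 nurse-hours → 1100 still needed.
Take 950 from Option X at 15 → need 150 more.
Option 8 (20): take the remaining 150 → done.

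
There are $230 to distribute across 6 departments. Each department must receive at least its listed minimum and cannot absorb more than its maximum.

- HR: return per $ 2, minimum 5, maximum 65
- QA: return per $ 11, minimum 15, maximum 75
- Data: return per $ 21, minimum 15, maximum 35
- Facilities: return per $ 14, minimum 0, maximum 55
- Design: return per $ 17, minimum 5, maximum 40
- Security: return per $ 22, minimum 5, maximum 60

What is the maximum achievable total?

3900

Meeting every minimum uses 5+15+15+0+5+5 = 45 $, leaving 185.
Order the departments by return per $: Security 22 > Data 21 > Design 17 > Facilities 14 > QA 11 > HR 2.
Give Security 55 more to hit its cap of 60 ; 130 left.
Data: +20 to 35 (cap) ; 110 left.
Design takes 35 more to reach its cap of 40 ; 75 left.
Facilities takes 55 more to reach its cap of 55 ; 20 left.
QA has room for 60 more but only 20 remain, so it gets 35.
Total = 2×5 + 11×35 + 21×35 + 14×55 + 17×40 + 22×60 = 3900.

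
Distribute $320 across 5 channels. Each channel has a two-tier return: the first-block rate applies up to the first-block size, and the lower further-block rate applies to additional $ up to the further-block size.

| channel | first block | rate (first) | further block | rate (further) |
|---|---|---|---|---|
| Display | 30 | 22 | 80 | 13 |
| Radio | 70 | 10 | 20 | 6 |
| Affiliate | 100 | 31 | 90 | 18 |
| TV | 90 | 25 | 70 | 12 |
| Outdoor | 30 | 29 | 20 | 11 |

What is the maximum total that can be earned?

Treat each block as its own option and order by rate: Affiliate/tier1 31 > Outdoor/tier1 29 > TV/tier1 25 > Display/tier1 22 > Affiliate/tier2 18 > Display/tier2 13 > TV/tier2 12 > Outdoor/tier2 11 > Radio/tier1 10 > Radio/tier2 6.
Affiliate/tier1 (31): +100 → 220 left.
Outdoor/tier1 (29): +30 → 190 left.
Fill TV tier1 block (90 at 25) → 100 left.
Display tier1 at 22: fill all 30 → 70 left.
Affiliate tier2 at 18: only 70 left, fill 70.
Total = 31×100 + 29×30 + 25×90 + 22×30 + 18×70 = 8140.

8140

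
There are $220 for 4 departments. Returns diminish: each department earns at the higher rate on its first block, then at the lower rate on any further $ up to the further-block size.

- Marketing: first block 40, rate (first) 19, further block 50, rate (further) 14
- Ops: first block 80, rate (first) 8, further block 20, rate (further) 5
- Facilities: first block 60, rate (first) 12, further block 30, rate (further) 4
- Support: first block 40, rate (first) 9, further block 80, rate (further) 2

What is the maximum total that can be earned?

2780

Treat each block as its own option and order by rate: Marketing/first 19 > Marketing/second 14 > Facilities/first 12 > Support/first 9 > Ops/first 8 > Ops/second 5 > Facilities/second 4 > Support/second 2.
Fill Marketing first block (40 at 19) — 180 left.
Marketing/second (14): +50 — 130 left.
Facilities/first (12): +60 — 70 left.
Support/first (9): +40 — 30 left.
30 remain; put them into Ops first at 8.
Total = 19×40 + 14×50 + 12×60 + 9×40 + 8×30 = 2780.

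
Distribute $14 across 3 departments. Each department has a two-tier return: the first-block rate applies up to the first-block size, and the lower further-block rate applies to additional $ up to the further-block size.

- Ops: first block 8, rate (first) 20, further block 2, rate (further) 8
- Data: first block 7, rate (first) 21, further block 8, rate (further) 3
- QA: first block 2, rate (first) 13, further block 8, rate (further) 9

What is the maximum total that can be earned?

Treat each block as its own option and order by rate: Data/first 21 > Ops/first 20 > QA/first 13 > QA/second 9 > Ops/second 8 > Data/second 3.
Data/first (21): +7 — 7 left.
Ops first at 20: only 7 left, fill 7.
Total = 21×7 + 20×7 = 287.

287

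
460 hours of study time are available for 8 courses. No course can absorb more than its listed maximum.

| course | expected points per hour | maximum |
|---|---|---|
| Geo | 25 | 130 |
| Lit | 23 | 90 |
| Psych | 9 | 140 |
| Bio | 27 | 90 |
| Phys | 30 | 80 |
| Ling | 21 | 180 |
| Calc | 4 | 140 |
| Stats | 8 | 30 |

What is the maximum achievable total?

Rank by expected points per hour: Phys 30 > Bio 27 > Geo 25 > Lit 23 > Ling 21 > Psych 9 > Stats 8 > Calc 4.
Give Phys 80 to hit its cap of 80 — 380 left.
Give Bio 90 to hit its cap of 90 — 290 left.
Give Geo 130 to hit its cap of 130 — 160 left.
Lit takes 90 to reach its cap of 90 — 70 left.
Ling: +70 (room for 180) → 70. Pool exhausted.
Total = 25×130 + 23×90 + 27×90 + 30×80 + 21×70 = 11620.

11620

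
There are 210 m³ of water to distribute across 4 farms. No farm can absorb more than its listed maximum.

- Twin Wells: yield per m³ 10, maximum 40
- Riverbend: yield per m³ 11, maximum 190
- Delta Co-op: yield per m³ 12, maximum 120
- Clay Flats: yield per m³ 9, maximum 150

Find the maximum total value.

Order the farms by yield per m³: Delta Co-op 12 > Riverbend 11 > Twin Wells 10 > Clay Flats 9.
Delta Co-op: +120 to 120 (cap) → 90 left.
Riverbend has room for 190 but only 90 remain, so it gets 90.
Total = 11×90 + 12×120 = 2430.

2430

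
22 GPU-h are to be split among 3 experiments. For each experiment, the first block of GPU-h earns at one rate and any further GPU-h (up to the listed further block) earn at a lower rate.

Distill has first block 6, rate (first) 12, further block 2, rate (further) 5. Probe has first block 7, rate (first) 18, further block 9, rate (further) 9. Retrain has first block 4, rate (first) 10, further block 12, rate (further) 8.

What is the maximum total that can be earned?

283

Order all 6 blocks by rate: Probe/first 18 > Distill/first 12 > Retrain/first 10 > Probe/second 9 > Retrain/second 8 > Distill/second 5.
Probe/first (18): +7 — 15 left.
Distill/first (12): +6 — 9 left.
Fill Retrain first block (4 at 10) — 5 left.
Probe/second: +5 of 9 at 9; pool empty.
Total = 18×7 + 12×6 + 10×4 + 9×5 = 283.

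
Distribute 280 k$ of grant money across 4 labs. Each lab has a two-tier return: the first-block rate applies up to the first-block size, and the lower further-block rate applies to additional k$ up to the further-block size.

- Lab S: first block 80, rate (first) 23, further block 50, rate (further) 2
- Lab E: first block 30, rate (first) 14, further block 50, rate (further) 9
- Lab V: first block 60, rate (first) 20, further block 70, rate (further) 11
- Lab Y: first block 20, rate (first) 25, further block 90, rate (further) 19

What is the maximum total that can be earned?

5670

Treat each block as its own option and order by rate: Lab Y/first 25 > Lab S/first 23 > Lab V/first 20 > Lab Y/second 19 > Lab E/first 14 > Lab V/second 11 > Lab E/second 9 > Lab S/second 2.
Fill Lab Y first block (20 at 25) → 260 left.
Lab S/first (23): +80 → 180 left.
Fill Lab V first block (60 at 20) → 120 left.
Lab Y/second (19): +90 → 30 left.
Lab E/first (14): +30 → 0 left.
Total = 25×20 + 23×80 + 20×60 + 19×90 + 14×30 = 5670.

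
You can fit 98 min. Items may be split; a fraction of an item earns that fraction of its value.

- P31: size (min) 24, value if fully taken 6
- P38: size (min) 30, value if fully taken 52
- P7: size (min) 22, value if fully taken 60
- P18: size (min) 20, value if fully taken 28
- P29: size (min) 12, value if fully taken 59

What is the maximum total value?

Best value per unit of size first: P29 59/12≈4.92, P7 60/22≈2.73, P38 52/30≈1.73, P18 28/20≈1.4, P31 6/24≈0.25.
Take all of P29 (12 min, value 59) — 86 min left.
All 22 min of P7 fit (value 60) — 64 remain.
Take all of P38 (30 min, value 52) — 34 min left.
P18: take in full, 20 min for value 28 — 14 left.
14 min left: a 14/24 share of P31 gives 6×14/24 = 3.5.
Total value = 202.5.

202.5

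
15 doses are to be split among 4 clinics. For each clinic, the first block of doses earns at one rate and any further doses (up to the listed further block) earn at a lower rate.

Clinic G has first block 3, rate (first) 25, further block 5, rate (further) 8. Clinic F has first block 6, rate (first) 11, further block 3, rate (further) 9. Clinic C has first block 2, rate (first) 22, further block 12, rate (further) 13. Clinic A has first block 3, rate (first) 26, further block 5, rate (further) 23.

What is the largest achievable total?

338

Treat each block as its own option and order by rate: Clinic A/tier1 26 > Clinic G/tier1 25 > Clinic A/tier2 23 > Clinic C/tier1 22 > Clinic C/tier2 13 > Clinic F/tier1 11 > Clinic F/tier2 9 > Clinic G/tier2 8.
Fill Clinic A tier1 block (3 at 26) → 12 left.
Clinic G tier1 at 25: fill all 3 → 9 left.
Clinic A/tier2 (23): +5 → 4 left.
Clinic C/tier1 (22): +2 → 2 left.
Clinic C/tier2: +2 of 12 at 13; pool empty.
Total = 26×3 + 25×3 + 23×5 + 22×2 + 13×2 = 338.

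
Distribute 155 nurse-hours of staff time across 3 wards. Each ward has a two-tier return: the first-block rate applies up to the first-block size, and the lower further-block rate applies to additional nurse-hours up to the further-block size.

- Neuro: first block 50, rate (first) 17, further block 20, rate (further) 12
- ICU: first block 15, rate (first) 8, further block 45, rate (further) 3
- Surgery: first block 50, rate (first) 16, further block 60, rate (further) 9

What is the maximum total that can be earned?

Order all 6 blocks by rate: Neuro/T1 17 > Surgery/T1 16 > Neuro/T2 12 > Surgery/T2 9 > ICU/T1 8 > ICU/T2 3.
Neuro T1 at 17: fill all 50 ; 105 left.
Surgery/T1 (16): +50 ; 55 left.
Neuro/T2 (12): +20 ; 35 left.
Surgery T2 at 9: only 35 left, fill 35.
Total = 17×50 + 16×50 + 12×20 + 9×35 = 2205.

2205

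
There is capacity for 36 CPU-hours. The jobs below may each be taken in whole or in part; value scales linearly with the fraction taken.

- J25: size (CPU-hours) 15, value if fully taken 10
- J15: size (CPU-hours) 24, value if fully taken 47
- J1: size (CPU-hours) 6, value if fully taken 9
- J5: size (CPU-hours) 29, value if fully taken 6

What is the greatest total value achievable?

60

Best value per unit of size first: J15 47/24≈1.96, J1 9/6≈1.5, J25 10/15≈0.667, J5 6/29≈0.207.
Take all of J15 (24 CPU-hours, value 47) → 12 CPU-hours left.
Take all of J1 (6 CPU-hours, value 9) → 6 CPU-hours left.
6 CPU-hours left: a 6/15 share of J25 gives 10×6/15 = 4.
Total value = 60.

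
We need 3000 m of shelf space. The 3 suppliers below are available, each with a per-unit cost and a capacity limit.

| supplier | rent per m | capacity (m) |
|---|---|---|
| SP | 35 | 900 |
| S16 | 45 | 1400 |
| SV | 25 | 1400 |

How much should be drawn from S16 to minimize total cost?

Fill from the cheapest supplier first.
Take 1400 from SV at 25 ; need 1600 more.
SP at 35: take all 900 m ; 700 still needed.
S16 (45): take the remaining 700 ; done.

700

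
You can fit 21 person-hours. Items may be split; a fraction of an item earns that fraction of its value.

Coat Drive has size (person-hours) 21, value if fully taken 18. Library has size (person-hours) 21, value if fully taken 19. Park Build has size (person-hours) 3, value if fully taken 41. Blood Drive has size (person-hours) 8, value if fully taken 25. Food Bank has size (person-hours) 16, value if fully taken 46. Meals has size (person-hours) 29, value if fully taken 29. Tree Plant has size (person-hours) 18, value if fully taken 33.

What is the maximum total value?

94.75

Best value per unit of size first: Park Build 41/3≈13.7, Blood Drive 25/8≈3.12, Food Bank 46/16≈2.88, Tree Plant 33/18≈1.83, Meals 29/29≈1, Library 19/21≈0.905, Coat Drive 18/21≈0.857.
Take all of Park Build (3 person-hours, value 41) ; 18 person-hours left.
Take all of Blood Drive (8 person-hours, value 25) ; 10 person-hours left.
Only 10 person-hours remain; take 10/16 of Food Bank for value 46×10/16 = 28.75.
Total value = 94.75.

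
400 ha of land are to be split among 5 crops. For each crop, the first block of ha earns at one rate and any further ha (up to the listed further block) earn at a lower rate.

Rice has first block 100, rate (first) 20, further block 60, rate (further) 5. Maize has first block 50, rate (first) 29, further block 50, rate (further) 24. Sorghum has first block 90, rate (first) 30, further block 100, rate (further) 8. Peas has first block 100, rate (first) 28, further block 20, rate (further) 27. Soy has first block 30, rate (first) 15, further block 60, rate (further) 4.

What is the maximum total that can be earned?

Order all 10 blocks by rate: Sorghum/first 30 > Maize/first 29 > Peas/first 28 > Peas/second 27 > Maize/second 24 > Rice/first 20 > Soy/first 15 > Sorghum/second 8 > Rice/second 5 > Soy/second 4.
Sorghum/first (30): +90 ; 310 left.
Maize/first (29): +50 ; 260 left.
Peas/first (28): +100 ; 160 left.
Fill Peas second block (20 at 27) ; 140 left.
Fill Maize second block (50 at 24) ; 90 left.
Rice/first: +90 of 100 at 20; pool empty.
Total = 30×90 + 29×50 + 28×100 + 27×20 + 24×50 + 20×90 = 10490.

10490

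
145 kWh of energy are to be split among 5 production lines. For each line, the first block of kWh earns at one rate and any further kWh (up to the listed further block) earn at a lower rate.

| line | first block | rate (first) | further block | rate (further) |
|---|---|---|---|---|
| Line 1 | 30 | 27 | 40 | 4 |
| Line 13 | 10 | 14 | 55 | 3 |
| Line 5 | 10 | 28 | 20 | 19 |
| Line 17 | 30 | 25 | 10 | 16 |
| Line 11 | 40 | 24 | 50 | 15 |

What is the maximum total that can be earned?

3415

Rank every tier by rate: Line 5/first 28 > Line 1/first 27 > Line 17/first 25 > Line 11/first 24 > Line 5/second 19 > Line 17/second 16 > Line 11/second 15 > Line 13/first 14 > Line 1/second 4 > Line 13/second 3.
Line 5/first (28): +10 → 135 left.
Line 1 first at 27: fill all 30 → 105 left.
Fill Line 17 first block (30 at 25) → 75 left.
Fill Line 11 first block (40 at 24) → 35 left.
Fill Line 5 second block (20 at 19) → 15 left.
Line 17/second (16): +10 → 5 left.
Line 11 second at 15: only 5 left, fill 5.
Total = 28×10 + 27×30 + 25×30 + 24×40 + 19×20 + 16×10 + 15×5 = 3415.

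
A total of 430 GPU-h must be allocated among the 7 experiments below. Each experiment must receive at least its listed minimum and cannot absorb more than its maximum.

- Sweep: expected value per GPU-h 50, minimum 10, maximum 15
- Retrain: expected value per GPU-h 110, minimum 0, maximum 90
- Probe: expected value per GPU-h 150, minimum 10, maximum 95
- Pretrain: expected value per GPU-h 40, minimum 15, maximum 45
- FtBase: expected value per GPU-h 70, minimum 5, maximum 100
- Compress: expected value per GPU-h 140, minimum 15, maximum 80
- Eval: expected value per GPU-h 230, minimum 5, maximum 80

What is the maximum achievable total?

Meeting every minimum uses 10+0+10+15+5+15+5 = 60 GPU-h, leaving 370.
Rank by expected value per GPU-h: Eval 230 > Probe 150 > Compress 140 > Retrain 110 > FtBase 70 > Sweep 50 > Pretrain 40.
Give Eval 75 more to hit its cap of 80 → 295 left.
Probe takes 85 more to reach its cap of 95 → 210 left.
Compress: +65 to 80 (cap) → 145 left.
Retrain takes 90 more to reach its cap of 90 → 55 left.
FtBase: +55 (room for 95) → 60. Pool exhausted.
Total = 50×10 + 110×90 + 150×95 + 40×15 + 70×60 + 140×80 + 230×80 = 59050.

59050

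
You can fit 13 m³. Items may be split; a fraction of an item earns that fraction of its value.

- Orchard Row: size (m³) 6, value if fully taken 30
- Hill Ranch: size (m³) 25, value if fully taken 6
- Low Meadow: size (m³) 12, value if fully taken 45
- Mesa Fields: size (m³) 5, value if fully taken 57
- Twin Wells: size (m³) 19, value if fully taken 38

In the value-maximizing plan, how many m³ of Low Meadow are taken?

2

Best value per unit of size first: Mesa Fields 57/5≈11.4, Orchard Row 30/6≈5, Low Meadow 45/12≈3.75, Twin Wells 38/19≈2, Hill Ranch 6/25≈0.24.
Take all of Mesa Fields (5 m³, value 57) ; 8 m³ left.
Orchard Row: take in full, 6 m³ for value 30 ; 2 left.
Only 2 m³ remain; take 2/12 of Low Meadow for value 45×2/12 = 7.5.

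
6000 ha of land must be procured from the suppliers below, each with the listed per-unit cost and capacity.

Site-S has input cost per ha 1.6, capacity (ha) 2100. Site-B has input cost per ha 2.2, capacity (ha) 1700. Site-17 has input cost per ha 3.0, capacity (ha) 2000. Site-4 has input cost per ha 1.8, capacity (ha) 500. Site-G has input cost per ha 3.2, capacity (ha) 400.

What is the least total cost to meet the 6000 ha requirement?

13100

Fill from the cheapest supplier first.
Site-S (1.6): use full 2100 — 3900 ha to go.
Site-4 at 1.8: take all 500 ha — 3400 still needed.
Site-B (2.2): use full 1700 — 1700 ha to go.
Take 1700 from Site-17 at 3.0 to finish.
Site-G: unused.
Cost = 2100×1.6 + 500×1.8 + 1700×2.2 + 1700×3.0 = 13100.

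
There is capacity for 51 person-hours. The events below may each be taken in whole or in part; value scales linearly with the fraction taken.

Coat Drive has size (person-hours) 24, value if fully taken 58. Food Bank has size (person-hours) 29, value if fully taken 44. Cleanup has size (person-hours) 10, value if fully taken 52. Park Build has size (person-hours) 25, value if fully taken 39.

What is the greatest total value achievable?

Rank by value-to-size ratio: Cleanup 52/10≈5.2, Coat Drive 58/24≈2.42, Park Build 39/25≈1.56, Food Bank 44/29≈1.52.
All 10 person-hours of Cleanup fit (value 52) → 41 remain.
All 24 person-hours of Coat Drive fit (value 58) → 17 remain.
17 person-hours left: a 17/25 share of Park Build gives 39×17/25 = 26.52.
Total value = 136.52.

136.52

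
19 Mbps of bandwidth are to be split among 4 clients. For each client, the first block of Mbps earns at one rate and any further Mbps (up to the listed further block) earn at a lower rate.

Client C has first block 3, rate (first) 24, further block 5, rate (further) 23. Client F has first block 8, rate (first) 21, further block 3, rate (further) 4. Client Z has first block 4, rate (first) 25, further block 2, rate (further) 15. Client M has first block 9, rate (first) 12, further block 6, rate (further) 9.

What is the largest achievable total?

Treat each block as its own option and order by rate: Client Z/first 25 > Client C/first 24 > Client C/second 23 > Client F/first 21 > Client Z/second 15 > Client M/first 12 > Client M/second 9 > Client F/second 4.
Client Z first at 25: fill all 4 — 15 left.
Client C first at 24: fill all 3 — 12 left.
Client C second at 23: fill all 5 — 7 left.
Client F first at 21: only 7 left, fill 7.
Total = 25×4 + 24×3 + 23×5 + 21×7 = 434.

434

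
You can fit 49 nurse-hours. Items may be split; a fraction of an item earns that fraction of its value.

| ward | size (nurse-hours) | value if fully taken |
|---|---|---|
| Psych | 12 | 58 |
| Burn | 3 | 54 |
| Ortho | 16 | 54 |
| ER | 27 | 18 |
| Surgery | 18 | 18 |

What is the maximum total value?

184

Best value per unit of size first: Burn 54/3≈18, Psych 58/12≈4.83, Ortho 54/16≈3.38, Surgery 18/18≈1, ER 18/27≈0.667.
All 3 nurse-hours of Burn fit (value 54) ; 46 remain.
Take all of Psych (12 nurse-hours, value 58) ; 34 nurse-hours left.
Take all of Ortho (16 nurse-hours, value 54) ; 18 nurse-hours left.
All 18 nurse-hours of Surgery fit (value 18) ; 0 remain.
Total value = 184.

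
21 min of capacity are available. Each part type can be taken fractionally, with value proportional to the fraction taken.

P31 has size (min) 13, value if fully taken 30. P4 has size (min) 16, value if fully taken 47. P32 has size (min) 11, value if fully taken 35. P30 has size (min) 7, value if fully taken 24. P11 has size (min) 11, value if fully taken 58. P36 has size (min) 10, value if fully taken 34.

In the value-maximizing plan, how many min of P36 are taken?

Sort by value density: P11 58/11≈5.27, P30 24/7≈3.43, P36 34/10≈3.4, P32 35/11≈3.18, P4 47/16≈2.94, P31 30/13≈2.31.
P11: take in full, 11 min for value 58 — 10 left.
P30: take in full, 7 min for value 24 — 3 left.
Fill the last 3 min with part of P36: 3/10 of it earns 10.2.

3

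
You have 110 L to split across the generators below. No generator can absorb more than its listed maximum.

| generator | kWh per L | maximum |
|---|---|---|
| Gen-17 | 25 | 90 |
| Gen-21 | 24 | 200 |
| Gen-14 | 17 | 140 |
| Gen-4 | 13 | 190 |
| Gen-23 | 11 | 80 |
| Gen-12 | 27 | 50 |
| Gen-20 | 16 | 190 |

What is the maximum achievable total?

Highest kWh per L first: Gen-12 27 > Gen-17 25 > Gen-21 24 > Gen-14 17 > Gen-20 16 > Gen-4 13 > Gen-23 11.
Gen-12: +50 to 50 (cap) ; 60 left.
Gen-17: +60 (room for 90) → 60. Pool exhausted.
Total = 25×60 + 27×50 = 2850.

2850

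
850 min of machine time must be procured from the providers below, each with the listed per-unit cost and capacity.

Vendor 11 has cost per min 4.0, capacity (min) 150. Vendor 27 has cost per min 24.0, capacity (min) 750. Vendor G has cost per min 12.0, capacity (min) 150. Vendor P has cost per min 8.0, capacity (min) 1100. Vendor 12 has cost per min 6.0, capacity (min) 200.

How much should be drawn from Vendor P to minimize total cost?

500

Fill from the cheapest provider first.
Take 150 from Vendor 11 at 4.0 — need 700 more.
Vendor 12 (6.0): use full 200 — 500 min to go.
Vendor P (8.0): take the remaining 500 — done.
Vendor G, Vendor 27: unused.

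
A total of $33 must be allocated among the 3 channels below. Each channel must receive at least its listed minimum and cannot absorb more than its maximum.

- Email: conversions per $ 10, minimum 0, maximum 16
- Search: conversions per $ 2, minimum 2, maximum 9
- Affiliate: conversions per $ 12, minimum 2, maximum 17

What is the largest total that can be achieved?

348

Meeting every minimum uses 0+2+2 = 4 $, leaving 29.
Highest conversions per $ first: Affiliate 12 > Email 10 > Search 2.
Affiliate: +15 to 17 (cap) ; 14 left.
Only 14 left; Email takes them to reach 14.
Total = 10×14 + 2×2 + 12×17 = 348.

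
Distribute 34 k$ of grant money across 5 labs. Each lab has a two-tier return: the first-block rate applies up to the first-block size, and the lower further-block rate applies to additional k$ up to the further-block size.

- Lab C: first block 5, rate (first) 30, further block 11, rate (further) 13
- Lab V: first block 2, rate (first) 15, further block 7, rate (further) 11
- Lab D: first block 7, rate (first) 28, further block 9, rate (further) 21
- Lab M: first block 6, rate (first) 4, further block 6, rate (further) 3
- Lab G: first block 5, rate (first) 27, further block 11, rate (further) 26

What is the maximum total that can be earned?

Order all 10 blocks by rate: Lab C/first 30 > Lab D/first 28 > Lab G/first 27 > Lab G/second 26 > Lab D/second 21 > Lab V/first 15 > Lab C/second 13 > Lab V/second 11 > Lab M/first 4 > Lab M/second 3.
Lab C/first (30): +5 ; 29 left.
Lab D first at 28: fill all 7 ; 22 left.
Fill Lab G first block (5 at 27) ; 17 left.
Lab G/second (26): +11 ; 6 left.
6 remain; put them into Lab D second at 21.
Total = 30×5 + 28×7 + 27×5 + 26×11 + 21×6 = 893.

893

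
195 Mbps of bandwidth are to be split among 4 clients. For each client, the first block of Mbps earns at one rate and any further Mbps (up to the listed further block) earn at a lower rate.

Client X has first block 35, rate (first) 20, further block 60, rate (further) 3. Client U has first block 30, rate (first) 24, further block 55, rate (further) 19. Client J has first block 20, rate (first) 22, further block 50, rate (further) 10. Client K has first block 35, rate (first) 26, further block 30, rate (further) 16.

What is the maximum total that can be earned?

Order all 8 blocks by rate: Client K/tier1 26 > Client U/tier1 24 > Client J/tier1 22 > Client X/tier1 20 > Client U/tier2 19 > Client K/tier2 16 > Client J/tier2 10 > Client X/tier2 3.
Fill Client K tier1 block (35 at 26) — 160 left.
Fill Client U tier1 block (30 at 24) — 130 left.
Client J/tier1 (22): +20 — 110 left.
Fill Client X tier1 block (35 at 20) — 75 left.
Client U tier2 at 19: fill all 55 — 20 left.
20 remain; put them into Client K tier2 at 16.
Total = 26×35 + 24×30 + 22×20 + 20×35 + 19×55 + 16×20 = 4135.

4135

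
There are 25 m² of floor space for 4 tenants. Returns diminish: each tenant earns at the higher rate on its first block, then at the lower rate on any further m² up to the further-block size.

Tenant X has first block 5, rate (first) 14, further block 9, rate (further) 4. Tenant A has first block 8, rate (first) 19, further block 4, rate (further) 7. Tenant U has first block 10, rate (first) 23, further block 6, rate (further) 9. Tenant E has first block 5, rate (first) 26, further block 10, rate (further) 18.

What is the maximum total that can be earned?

548

Rank every tier by rate: Tenant E/tier1 26 > Tenant U/tier1 23 > Tenant A/tier1 19 > Tenant E/tier2 18 > Tenant X/tier1 14 > Tenant U/tier2 9 > Tenant A/tier2 7 > Tenant X/tier2 4.
Tenant E/tier1 (26): +5 — 20 left.
Tenant U/tier1 (23): +10 — 10 left.
Tenant A/tier1 (19): +8 — 2 left.
Tenant E tier2 at 18: only 2 left, fill 2.
Total = 26×5 + 23×10 + 19×8 + 18×2 = 548.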